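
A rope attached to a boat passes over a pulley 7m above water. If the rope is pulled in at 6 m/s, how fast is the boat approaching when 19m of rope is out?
19√78/26 ≈ 6.454 m/s

rope² = x² + 7²
x = √(19² - 7²) = 2√78
dx/dt = (rope/x) · d(rope)/dt = (19/(2√78)) · (-6) = -19√78/26 m/s
The boat approaches at 19√78/26 ≈ 6.454 m/s.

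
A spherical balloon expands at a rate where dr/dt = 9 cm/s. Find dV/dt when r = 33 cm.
39204π cm³/s

V = (4/3)πr³
dV/dt = dV/dr · dr/dt = 4πr² · 9
At r = 33: dV/dt = 39204π cm³/s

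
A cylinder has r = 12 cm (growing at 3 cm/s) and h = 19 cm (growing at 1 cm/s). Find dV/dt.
1512π cm³/s

V = πr²h
dV/dt = 2πrh·dr/dt + πr²·dh/dt
= 2π(12)(19)(3) + π(12)²(1)
= 1512π cm³/s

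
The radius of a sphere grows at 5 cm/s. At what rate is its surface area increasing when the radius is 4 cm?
160π cm²/s

S = 4πr²
dS/dt = dS/dr · dr/dt = 8πr · 5
At r = 4: dS/dt = 160π cm²/s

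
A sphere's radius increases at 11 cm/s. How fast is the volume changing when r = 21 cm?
19404π cm³/s

V = (4/3)πr³
dV/dt = dV/dr · dr/dt = 4πr² · 11
At r = 21: dV/dt = 19404π cm³/s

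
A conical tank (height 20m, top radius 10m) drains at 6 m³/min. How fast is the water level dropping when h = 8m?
3/(8π) ≈ 0.1194 m/min

r/h = 10/20, so r = (1/2)h
V = (1/3)πr²h = (1/3)π((1/2)h)²h = (1/12)πh³
dV/dh = (1/4)πh²
dh/dt = (dV/dt)/(dV/dh) = -6/((1/4)π·8²) = -3/(8π) m/min
The level is dropping at 3/(8π) ≈ 0.1194 m/min.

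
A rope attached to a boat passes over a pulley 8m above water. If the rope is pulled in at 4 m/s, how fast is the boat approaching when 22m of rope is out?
44√105/105 ≈ 4.294 m/s

rope² = x² + 8²
x = √(22² - 8²) = 2√105
dx/dt = (rope/x) · d(rope)/dt = (22/(2√105)) · (-4) = -44√105/105 m/s
The boat approaches at 44√105/105 ≈ 4.294 m/s.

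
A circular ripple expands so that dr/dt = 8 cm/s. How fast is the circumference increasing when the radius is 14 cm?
16π cm/s

C = 2πr
dC/dt = 2π · dr/dt = 2π · 8 = 16π cm/s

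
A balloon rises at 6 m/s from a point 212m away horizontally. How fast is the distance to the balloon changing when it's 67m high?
402√49433/49433 ≈ 1.808 m/s

z² = 212² + y²
z = √(212² + 67²) = √49433
dz/dt = y/z · dy/dt = 67/√49433 · 6 = 402√49433/49433 ≈ 1.808 m/s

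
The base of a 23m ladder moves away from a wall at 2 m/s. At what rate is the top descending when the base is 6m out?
12√493/493 ≈ 0.5405 m/s

x² + y² = 23²
2x·dx/dt + 2y·dy/dt = 0
dy/dt = -x/y · dx/dt = -6/√493 · 2 = -12√493/493 m/s
The top is descending at 12√493/493 ≈ 0.5405 m/s.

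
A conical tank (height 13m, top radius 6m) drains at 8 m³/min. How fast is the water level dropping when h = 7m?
338/(441π) ≈ 0.244 m/min

r/h = 6/13, so r = (6/13)h
V = (1/3)πr²h = (1/3)π((6/13)h)²h = (12/169)πh³
dV/dh = (36/169)πh²
dh/dt = (dV/dt)/(dV/dh) = -8/((36/169)π·7²) = -338/(441π) m/min
The level is dropping at 338/(441π) ≈ 0.244 m/min.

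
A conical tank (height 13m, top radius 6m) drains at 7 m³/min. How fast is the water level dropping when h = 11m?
1183/(4356π) ≈ 0.08645 m/min

r/h = 6/13, so r = (6/13)h
V = (1/3)πr²h = (1/3)π((6/13)h)²h = (12/169)πh³
dV/dh = (36/169)πh²
dh/dt = (dV/dt)/(dV/dh) = -7/((36/169)π·11²) = -1183/(4356π) m/min
The level is dropping at 1183/(4356π) ≈ 0.08645 m/min.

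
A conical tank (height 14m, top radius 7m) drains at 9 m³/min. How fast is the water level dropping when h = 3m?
4/π ≈ 1.273 m/min

r/h = 7/14, so r = (1/2)h
V = (1/3)πr²h = (1/3)π((1/2)h)²h = (1/12)πh³
dV/dh = (1/4)πh²
dh/dt = (dV/dt)/(dV/dh) = -9/((1/4)π·3²) = -4/π m/min
The level is dropping at 4/π ≈ 1.273 m/min.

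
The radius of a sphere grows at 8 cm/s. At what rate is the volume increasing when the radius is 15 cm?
7200π cm³/s

V = (4/3)πr³
dV/dt = dV/dr · dr/dt = 4πr² · 8
At r = 15: dV/dt = 7200π cm³/s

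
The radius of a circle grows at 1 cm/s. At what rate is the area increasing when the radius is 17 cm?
34π cm²/s

A = πr²
dA/dt = 2πr · dr/dt = 2π(17)(1) = 34π cm²/s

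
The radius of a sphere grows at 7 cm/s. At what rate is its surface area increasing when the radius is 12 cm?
672π cm²/s

S = 4πr²
dS/dt = dS/dr · dr/dt = 8πr · 7
At r = 12: dS/dt = 672π cm²/s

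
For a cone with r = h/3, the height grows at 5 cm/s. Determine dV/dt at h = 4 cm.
80π/9 cm³/s

V = (1/3)π(h/3)²h = πh³/27
dV/dt = πh²/9 · 5
At h = 4: dV/dt = 80π/9 cm³/s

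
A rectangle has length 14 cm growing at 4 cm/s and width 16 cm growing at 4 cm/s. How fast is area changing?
120 cm²/s

A = lw
dA/dt = w·dl/dt + l·dw/dt = 16·4 + 14·4 = 120 cm²/s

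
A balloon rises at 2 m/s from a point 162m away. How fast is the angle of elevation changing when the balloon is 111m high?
0.008401 rad/s

tan(θ) = y/162
sec²(θ) · dθ/dt = (1/162) · dy/dt
dθ/dt = cos²(θ)/162 · 2 = 162/(162² + 111²) · 2
dθ/dt = 0.008401 rad/s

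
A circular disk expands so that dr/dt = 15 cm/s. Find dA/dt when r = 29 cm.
870π cm²/s

A = πr²
dA/dt = 2πr · dr/dt = 2π(29)(15) = 870π cm²/s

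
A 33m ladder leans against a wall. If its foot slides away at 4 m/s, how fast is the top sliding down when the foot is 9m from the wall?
3√7/7 ≈ 1.134 m/s

x² + y² = 33²
2x·dx/dt + 2y·dy/dt = 0
dy/dt = -x/y · dx/dt = -9/(12√7) · 4 = -3√7/7 m/s
The top is descending at 3√7/7 ≈ 1.134 m/s.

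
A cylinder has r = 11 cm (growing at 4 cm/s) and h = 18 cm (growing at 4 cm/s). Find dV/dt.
2068π cm³/s

V = πr²h
dV/dt = 2πrh·dr/dt + πr²·dh/dt
= 2π(11)(18)(4) + π(11)²(4)
= 2068π cm³/s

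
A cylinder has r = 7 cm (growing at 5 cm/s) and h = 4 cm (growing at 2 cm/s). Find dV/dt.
378π cm³/s

V = πr²h
dV/dt = 2πrh·dr/dt + πr²·dh/dt
= 2π(7)(4)(5) + π(7)²(2)
= 378π cm³/s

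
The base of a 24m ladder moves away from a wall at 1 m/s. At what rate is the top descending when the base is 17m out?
17√287/287 ≈ 1.003 m/s

x² + y² = 24²
2x·dx/dt + 2y·dy/dt = 0
dy/dt = -x/y · dx/dt = -17/√287 · 1 = -17√287/287 m/s
The top is descending at 17√287/287 ≈ 1.003 m/s.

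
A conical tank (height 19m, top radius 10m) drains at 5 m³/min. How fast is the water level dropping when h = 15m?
361/(4500π) ≈ 0.02554 m/min

r/h = 10/19, so r = (10/19)h
V = (1/3)πr²h = (1/3)π((10/19)h)²h = (100/1083)πh³
dV/dh = (100/361)πh²
dh/dt = (dV/dt)/(dV/dh) = -5/((100/361)π·15²) = -361/(4500π) m/min
The level is dropping at 361/(4500π) ≈ 0.02554 m/min.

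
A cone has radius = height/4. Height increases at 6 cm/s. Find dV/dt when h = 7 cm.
147π/8 cm³/s

V = (1/3)π(h/4)²h = πh³/48
dV/dt = πh²/16 · 6
At h = 7: dV/dt = 147π/8 cm³/s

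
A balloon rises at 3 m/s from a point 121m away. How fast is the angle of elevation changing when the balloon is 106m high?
0.014028 rad/s

tan(θ) = y/121
sec²(θ) · dθ/dt = (1/121) · dy/dt
dθ/dt = cos²(θ)/121 · 3 = 121/(121² + 106²) · 3
dθ/dt = 0.014028 rad/s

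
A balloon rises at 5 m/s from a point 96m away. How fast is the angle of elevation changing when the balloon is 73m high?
0.033001 rad/s

tan(θ) = y/96
sec²(θ) · dθ/dt = (1/96) · dy/dt
dθ/dt = cos²(θ)/96 · 5 = 96/(96² + 73²) · 5
dθ/dt = 0.033001 rad/s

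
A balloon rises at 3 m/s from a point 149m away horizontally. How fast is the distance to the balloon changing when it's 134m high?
402√40157/40157 ≈ 2.006 m/s

z² = 149² + y²
z = √(149² + 134²) = √40157
dz/dt = y/z · dy/dt = 134/√40157 · 3 = 402√40157/40157 ≈ 2.006 m/s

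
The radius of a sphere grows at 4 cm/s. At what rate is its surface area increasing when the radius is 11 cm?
352π cm²/s

S = 4πr²
dS/dt = dS/dr · dr/dt = 8πr · 4
At r = 11: dS/dt = 352π cm²/s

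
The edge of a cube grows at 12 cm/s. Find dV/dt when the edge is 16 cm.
9216 cm³/s

V = s³
dV/dt = 3s² · ds/dt = 3·16²·12 = 9216 cm³/s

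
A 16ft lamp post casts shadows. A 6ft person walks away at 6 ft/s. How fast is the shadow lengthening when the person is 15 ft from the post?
18/5 ft/s

By similar triangles: 16/(x+s) = 6/s
Solving: s = 6x/10
ds/dt = 6/10 · dx/dt = 3/5 · 6 = 18/5 ft/s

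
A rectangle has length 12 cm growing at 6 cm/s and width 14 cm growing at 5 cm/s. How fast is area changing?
144 cm²/s

A = lw
dA/dt = w·dl/dt + l·dw/dt = 14·6 + 12·5 = 144 cm²/s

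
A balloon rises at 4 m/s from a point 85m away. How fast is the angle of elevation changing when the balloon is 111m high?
0.017395 rad/s

tan(θ) = y/85
sec²(θ) · dθ/dt = (1/85) · dy/dt
dθ/dt = cos²(θ)/85 · 4 = 85/(85² + 111²) · 4
dθ/dt = 0.017395 rad/s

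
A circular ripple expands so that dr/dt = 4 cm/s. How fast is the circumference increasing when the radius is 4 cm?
8π cm/s

C = 2πr
dC/dt = 2π · dr/dt = 2π · 4 = 8π cm/s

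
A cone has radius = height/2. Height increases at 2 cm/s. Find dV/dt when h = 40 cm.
800π cm³/s

V = (1/3)π(h/2)²h = πh³/12
dV/dt = πh²/4 · 2
At h = 40: dV/dt = 800π cm³/s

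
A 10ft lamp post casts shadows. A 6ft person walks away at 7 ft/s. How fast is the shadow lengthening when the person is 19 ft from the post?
21/2 ft/s

By similar triangles: 10/(x+s) = 6/s
Solving: s = 6x/4
ds/dt = 6/4 · dx/dt = 3/2 · 7 = 21/2 ft/s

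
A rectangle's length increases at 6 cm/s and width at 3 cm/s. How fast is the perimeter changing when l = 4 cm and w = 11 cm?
18 cm/s

P = 2(l + w)
dP/dt = 2(dl/dt + dw/dt) = 2(6 + 3) = 18 cm/s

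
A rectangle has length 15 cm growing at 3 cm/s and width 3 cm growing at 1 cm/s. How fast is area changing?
24 cm²/s

A = lw
dA/dt = w·dl/dt + l·dw/dt = 3·3 + 15·1 = 24 cm²/s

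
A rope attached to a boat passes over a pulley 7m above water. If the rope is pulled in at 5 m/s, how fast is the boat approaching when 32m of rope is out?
32√39/39 ≈ 5.124 m/s

rope² = x² + 7²
x = √(32² - 7²) = 5√39
dx/dt = (rope/x) · d(rope)/dt = (32/(5√39)) · (-5) = -32√39/39 m/s
The boat approaches at 32√39/39 ≈ 5.124 m/s.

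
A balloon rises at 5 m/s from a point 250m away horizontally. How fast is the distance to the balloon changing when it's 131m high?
655√79661/79661 ≈ 2.321 m/s

z² = 250² + y²
z = √(250² + 131²) = √79661
dz/dt = y/z · dy/dt = 131/√79661 · 5 = 655√79661/79661 ≈ 2.321 m/s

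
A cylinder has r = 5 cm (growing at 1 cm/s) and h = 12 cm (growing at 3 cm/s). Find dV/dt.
195π cm³/s

V = πr²h
dV/dt = 2πrh·dr/dt + πr²·dh/dt
= 2π(5)(12)(1) + π(5)²(3)
= 195π cm³/s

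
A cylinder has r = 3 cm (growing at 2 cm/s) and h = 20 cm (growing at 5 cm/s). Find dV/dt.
285π cm³/s

V = πr²h
dV/dt = 2πrh·dr/dt + πr²·dh/dt
= 2π(3)(20)(2) + π(3)²(5)
= 285π cm³/s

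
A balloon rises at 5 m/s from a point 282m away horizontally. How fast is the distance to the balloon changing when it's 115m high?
575√92749/92749 ≈ 1.888 m/s

z² = 282² + y²
z = √(282² + 115²) = √92749
dz/dt = y/z · dy/dt = 115/√92749 · 5 = 575√92749/92749 ≈ 1.888 m/s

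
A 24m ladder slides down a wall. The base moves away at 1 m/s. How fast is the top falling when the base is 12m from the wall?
√3/3 ≈ 0.5774 m/s

x² + y² = 24²
2x·dx/dt + 2y·dy/dt = 0
dy/dt = -x/y · dx/dt = -12/(12√3) · 1 = -√3/3 m/s
The top is descending at √3/3 ≈ 0.5774 m/s.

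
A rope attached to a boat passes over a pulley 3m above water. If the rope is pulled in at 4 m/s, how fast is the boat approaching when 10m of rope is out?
40√91/91 ≈ 4.193 m/s

rope² = x² + 3²
x = √(10² - 3²) = √91
dx/dt = (rope/x) · d(rope)/dt = (10/√91) · (-4) = -40√91/91 m/s
The boat approaches at 40√91/91 ≈ 4.193 m/s.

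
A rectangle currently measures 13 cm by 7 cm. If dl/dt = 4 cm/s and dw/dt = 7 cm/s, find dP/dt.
22 cm/s

P = 2(l + w)
dP/dt = 2(dl/dt + dw/dt) = 2(4 + 7) = 22 cm/s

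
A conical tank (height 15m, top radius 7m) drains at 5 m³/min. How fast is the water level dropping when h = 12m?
125/(784π) ≈ 0.05075 m/min

r/h = 7/15, so r = (7/15)h
V = (1/3)πr²h = (1/3)π((7/15)h)²h = (49/675)πh³
dV/dh = (49/225)πh²
dh/dt = (dV/dt)/(dV/dh) = -5/((49/225)π·12²) = -125/(784π) m/min
The level is dropping at 125/(784π) ≈ 0.05075 m/min.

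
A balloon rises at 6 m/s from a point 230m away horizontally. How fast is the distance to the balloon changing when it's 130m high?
39√698/349 ≈ 2.952 m/s

z² = 230² + y²
z = √(230² + 130²) = 10√698
dz/dt = y/z · dy/dt = 130/(10√698) · 6 = 39√698/349 ≈ 2.952 m/s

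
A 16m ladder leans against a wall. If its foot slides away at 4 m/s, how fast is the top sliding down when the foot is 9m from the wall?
36√7/35 ≈ 2.721 m/s

x² + y² = 16²
2x·dx/dt + 2y·dy/dt = 0
dy/dt = -x/y · dx/dt = -9/(5√7) · 4 = -36√7/35 m/s
The top is descending at 36√7/35 ≈ 2.721 m/s.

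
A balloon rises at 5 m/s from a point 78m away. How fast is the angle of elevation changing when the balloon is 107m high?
0.022244 rad/s

tan(θ) = y/78
sec²(θ) · dθ/dt = (1/78) · dy/dt
dθ/dt = cos²(θ)/78 · 5 = 78/(78² + 107²) · 5
dθ/dt = 0.022244 rad/s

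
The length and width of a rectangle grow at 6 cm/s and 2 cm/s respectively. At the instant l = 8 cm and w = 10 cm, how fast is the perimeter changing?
16 cm/s

P = 2(l + w)
dP/dt = 2(dl/dt + dw/dt) = 2(6 + 2) = 16 cm/s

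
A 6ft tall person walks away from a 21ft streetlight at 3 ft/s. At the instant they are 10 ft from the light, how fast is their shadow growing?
6/5 ft/s

By similar triangles: 21/(x+s) = 6/s
Solving: s = 6x/15
ds/dt = 6/15 · dx/dt = 2/5 · 3 = 6/5 ft/s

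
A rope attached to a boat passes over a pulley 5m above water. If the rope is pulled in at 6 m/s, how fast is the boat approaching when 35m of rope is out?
7√3/2 ≈ 6.062 m/s

rope² = x² + 5²
x = √(35² - 5²) = 20√3
dx/dt = (rope/x) · d(rope)/dt = (35/(20√3)) · (-6) = -7√3/2 m/s
The boat approaches at 7√3/2 ≈ 6.062 m/s.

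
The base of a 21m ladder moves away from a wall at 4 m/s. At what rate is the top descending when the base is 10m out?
40√341/341 ≈ 2.166 m/s

x² + y² = 21²
2x·dx/dt + 2y·dy/dt = 0
dy/dt = -x/y · dx/dt = -10/√341 · 4 = -40√341/341 m/s
The top is descending at 40√341/341 ≈ 2.166 m/s.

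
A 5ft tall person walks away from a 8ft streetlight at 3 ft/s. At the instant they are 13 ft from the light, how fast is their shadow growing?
5 ft/s

By similar triangles: 8/(x+s) = 5/s
Solving: s = 5x/3
ds/dt = 5/3 · dx/dt = 5/3 · 3 = 5 ft/s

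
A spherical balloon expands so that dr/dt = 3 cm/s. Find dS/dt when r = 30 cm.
720π cm²/s

S = 4πr²
dS/dt = dS/dr · dr/dt = 8πr · 3
At r = 30: dS/dt = 720π cm²/s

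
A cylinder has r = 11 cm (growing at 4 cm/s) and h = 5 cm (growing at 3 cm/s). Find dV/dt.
803π cm³/s

V = πr²h
dV/dt = 2πrh·dr/dt + πr²·dh/dt
= 2π(11)(5)(4) + π(11)²(3)
= 803π cm³/s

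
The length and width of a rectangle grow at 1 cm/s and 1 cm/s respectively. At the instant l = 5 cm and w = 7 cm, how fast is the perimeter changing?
4 cm/s

P = 2(l + w)
dP/dt = 2(dl/dt + dw/dt) = 2(1 + 1) = 4 cm/s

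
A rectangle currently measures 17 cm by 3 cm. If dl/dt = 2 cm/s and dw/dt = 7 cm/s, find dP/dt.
18 cm/s

P = 2(l + w)
dP/dt = 2(dl/dt + dw/dt) = 2(2 + 7) = 18 cm/s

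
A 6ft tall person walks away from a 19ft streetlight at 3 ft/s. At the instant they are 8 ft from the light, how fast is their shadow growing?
18/13 ft/s

By similar triangles: 19/(x+s) = 6/s
Solving: s = 6x/13
ds/dt = 6/13 · dx/dt = 6/13 · 3 = 18/13 ft/s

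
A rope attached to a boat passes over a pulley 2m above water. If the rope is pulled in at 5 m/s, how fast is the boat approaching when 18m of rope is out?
9√5/4 ≈ 5.031 m/s

rope² = x² + 2²
x = √(18² - 2²) = 8√5
dx/dt = (rope/x) · d(rope)/dt = (18/(8√5)) · (-5) = -9√5/4 m/s
The boat approaches at 9√5/4 ≈ 5.031 m/s.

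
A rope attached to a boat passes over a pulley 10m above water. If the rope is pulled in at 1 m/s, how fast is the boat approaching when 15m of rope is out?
3√5/5 ≈ 1.342 m/s

rope² = x² + 10²
x = √(15² - 10²) = 5√5
dx/dt = (rope/x) · d(rope)/dt = (15/(5√5)) · (-1) = -3√5/5 m/s
The boat approaches at 3√5/5 ≈ 1.342 m/s.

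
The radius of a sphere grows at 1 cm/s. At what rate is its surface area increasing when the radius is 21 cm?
168π cm²/s

S = 4πr²
dS/dt = dS/dr · dr/dt = 8πr · 1
At r = 21: dS/dt = 168π cm²/s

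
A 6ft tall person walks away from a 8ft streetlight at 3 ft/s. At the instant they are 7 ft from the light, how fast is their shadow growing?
9 ft/s

By similar triangles: 8/(x+s) = 6/s
Solving: s = 6x/2
ds/dt = 6/2 · dx/dt = 3 · 3 = 9 ft/s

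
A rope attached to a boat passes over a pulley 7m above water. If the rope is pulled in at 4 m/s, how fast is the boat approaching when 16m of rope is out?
64√23/69 ≈ 4.448 m/s

rope² = x² + 7²
x = √(16² - 7²) = 3√23
dx/dt = (rope/x) · d(rope)/dt = (16/(3√23)) · (-4) = -64√23/69 m/s
The boat approaches at 64√23/69 ≈ 4.448 m/s.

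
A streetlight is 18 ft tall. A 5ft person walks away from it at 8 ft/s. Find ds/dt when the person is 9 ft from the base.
40/13 ft/s

By similar triangles: 18/(x+s) = 5/s
Solving: s = 5x/13
ds/dt = 5/13 · dx/dt = 5/13 · 8 = 40/13 ft/s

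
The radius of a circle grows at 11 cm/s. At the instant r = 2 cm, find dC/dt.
22π cm/s

C = 2πr
dC/dt = 2π · dr/dt = 2π · 11 = 22π cm/s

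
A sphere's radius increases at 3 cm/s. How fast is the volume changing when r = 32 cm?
12288π cm³/s

V = (4/3)πr³
dV/dt = dV/dr · dr/dt = 4πr² · 3
At r = 32: dV/dt = 12288π cm³/s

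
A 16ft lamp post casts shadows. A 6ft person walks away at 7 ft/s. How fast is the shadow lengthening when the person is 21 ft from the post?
21/5 ft/s

By similar triangles: 16/(x+s) = 6/s
Solving: s = 6x/10
ds/dt = 6/10 · dx/dt = 3/5 · 7 = 21/5 ft/s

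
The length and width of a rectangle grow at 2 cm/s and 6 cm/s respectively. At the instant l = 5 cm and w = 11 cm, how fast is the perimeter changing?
16 cm/s

P = 2(l + w)
dP/dt = 2(dl/dt + dw/dt) = 2(2 + 6) = 16 cm/s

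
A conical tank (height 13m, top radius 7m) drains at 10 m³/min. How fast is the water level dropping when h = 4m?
845/(392π) ≈ 0.6862 m/min

r/h = 7/13, so r = (7/13)h
V = (1/3)πr²h = (1/3)π((7/13)h)²h = (49/507)πh³
dV/dh = (49/169)πh²
dh/dt = (dV/dt)/(dV/dh) = -10/((49/169)π·4²) = -845/(392π) m/min
The level is dropping at 845/(392π) ≈ 0.6862 m/min.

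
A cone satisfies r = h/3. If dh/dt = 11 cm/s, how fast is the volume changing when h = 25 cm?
6875π/9 cm³/s

V = (1/3)π(h/3)²h = πh³/27
dV/dt = πh²/9 · 11
At h = 25: dV/dt = 6875π/9 cm³/s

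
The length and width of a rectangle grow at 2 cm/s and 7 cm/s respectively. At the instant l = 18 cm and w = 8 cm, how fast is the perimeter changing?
18 cm/s

P = 2(l + w)
dP/dt = 2(dl/dt + dw/dt) = 2(2 + 7) = 18 cm/s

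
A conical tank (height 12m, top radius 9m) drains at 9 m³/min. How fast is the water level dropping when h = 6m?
4/(9π) ≈ 0.1415 m/min

r/h = 9/12, so r = (3/4)h
V = (1/3)πr²h = (1/3)π((3/4)h)²h = (3/16)πh³
dV/dh = (9/16)πh²
dh/dt = (dV/dt)/(dV/dh) = -9/((9/16)π·6²) = -4/(9π) m/min
The level is dropping at 4/(9π) ≈ 0.1415 m/min.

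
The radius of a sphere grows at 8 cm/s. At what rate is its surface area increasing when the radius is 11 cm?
704π cm²/s

S = 4πr²
dS/dt = dS/dr · dr/dt = 8πr · 8
At r = 11: dS/dt = 704π cm²/s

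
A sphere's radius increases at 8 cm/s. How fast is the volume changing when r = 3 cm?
288π cm³/s

V = (4/3)πr³
dV/dt = dV/dr · dr/dt = 4πr² · 8
At r = 3: dV/dt = 288π cm³/s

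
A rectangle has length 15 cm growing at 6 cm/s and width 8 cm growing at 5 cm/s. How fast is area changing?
123 cm²/s

A = lw
dA/dt = w·dl/dt + l·dw/dt = 8·6 + 15·5 = 123 cm²/s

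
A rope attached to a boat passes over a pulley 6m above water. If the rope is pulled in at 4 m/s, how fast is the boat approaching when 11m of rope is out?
44√85/85 ≈ 4.772 m/s

rope² = x² + 6²
x = √(11² - 6²) = √85
dx/dt = (rope/x) · d(rope)/dt = (11/√85) · (-4) = -44√85/85 m/s
The boat approaches at 44√85/85 ≈ 4.772 m/s.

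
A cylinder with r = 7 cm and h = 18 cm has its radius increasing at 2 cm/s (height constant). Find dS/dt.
128π cm²/s

S = 2πrh + 2πr² (lateral + bases)
dS/dt = (2πh + 4πr)·dr/dt = (2π·18 + 4π·7)·2
= 128π cm²/s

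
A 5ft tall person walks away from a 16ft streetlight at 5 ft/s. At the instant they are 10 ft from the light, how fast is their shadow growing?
25/11 ft/s

By similar triangles: 16/(x+s) = 5/s
Solving: s = 5x/11
ds/dt = 5/11 · dx/dt = 5/11 · 5 = 25/11 ft/s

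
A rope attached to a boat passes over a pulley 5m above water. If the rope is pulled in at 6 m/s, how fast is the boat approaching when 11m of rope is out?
11√6/4 ≈ 6.736 m/s

rope² = x² + 5²
x = √(11² - 5²) = 4√6
dx/dt = (rope/x) · d(rope)/dt = (11/(4√6)) · (-6) = -11√6/4 m/s
The boat approaches at 11√6/4 ≈ 6.736 m/s.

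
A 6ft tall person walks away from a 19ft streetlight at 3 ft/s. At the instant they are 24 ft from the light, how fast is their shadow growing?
18/13 ft/s

By similar triangles: 19/(x+s) = 6/s
Solving: s = 6x/13
ds/dt = 6/13 · dx/dt = 6/13 · 3 = 18/13 ft/s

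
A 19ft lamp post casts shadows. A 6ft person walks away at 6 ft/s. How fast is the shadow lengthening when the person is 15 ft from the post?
36/13 ft/s

By similar triangles: 19/(x+s) = 6/s
Solving: s = 6x/13
ds/dt = 6/13 · dx/dt = 6/13 · 6 = 36/13 ft/s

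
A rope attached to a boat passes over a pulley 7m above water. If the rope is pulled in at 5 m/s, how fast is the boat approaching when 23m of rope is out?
23√30/24 ≈ 5.249 m/s

rope² = x² + 7²
x = √(23² - 7²) = 4√30
dx/dt = (rope/x) · d(rope)/dt = (23/(4√30)) · (-5) = -23√30/24 m/s
The boat approaches at 23√30/24 ≈ 5.249 m/s.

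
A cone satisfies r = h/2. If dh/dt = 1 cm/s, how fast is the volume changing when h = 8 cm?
16π cm³/s

V = (1/3)π(h/2)²h = πh³/12
dV/dt = πh²/4 · 1
At h = 8: dV/dt = 16π cm³/s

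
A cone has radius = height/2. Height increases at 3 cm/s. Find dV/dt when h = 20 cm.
300π cm³/s

V = (1/3)π(h/2)²h = πh³/12
dV/dt = πh²/4 · 3
At h = 20: dV/dt = 300π cm³/s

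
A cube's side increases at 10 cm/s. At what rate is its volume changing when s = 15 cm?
6750 cm³/s

V = s³
dV/dt = 3s² · ds/dt = 3·15²·10 = 6750 cm³/s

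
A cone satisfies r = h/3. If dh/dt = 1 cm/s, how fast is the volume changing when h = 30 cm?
100π cm³/s

V = (1/3)π(h/3)²h = πh³/27
dV/dt = πh²/9 · 1
At h = 30: dV/dt = 100π cm³/s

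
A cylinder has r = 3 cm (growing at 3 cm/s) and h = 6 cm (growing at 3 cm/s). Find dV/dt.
135π cm³/s

V = πr²h
dV/dt = 2πrh·dr/dt + πr²·dh/dt
= 2π(3)(6)(3) + π(3)²(3)
= 135π cm³/s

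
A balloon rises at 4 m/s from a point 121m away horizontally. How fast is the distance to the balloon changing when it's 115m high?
230√27866/13933 ≈ 2.756 m/s

z² = 121² + y²
z = √(121² + 115²) = √27866
dz/dt = y/z · dy/dt = 115/√27866 · 4 = 230√27866/13933 ≈ 2.756 m/s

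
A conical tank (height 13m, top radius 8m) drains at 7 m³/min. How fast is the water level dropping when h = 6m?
1183/(2304π) ≈ 0.1634 m/min

r/h = 8/13, so r = (8/13)h
V = (1/3)πr²h = (1/3)π((8/13)h)²h = (64/507)πh³
dV/dh = (64/169)πh²
dh/dt = (dV/dt)/(dV/dh) = -7/((64/169)π·6²) = -1183/(2304π) m/min
The level is dropping at 1183/(2304π) ≈ 0.1634 m/min.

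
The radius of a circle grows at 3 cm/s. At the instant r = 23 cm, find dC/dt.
6π cm/s

C = 2πr
dC/dt = 2π · dr/dt = 2π · 3 = 6π cm/s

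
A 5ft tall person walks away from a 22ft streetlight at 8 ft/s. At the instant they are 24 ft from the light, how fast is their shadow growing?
40/17 ft/s

By similar triangles: 22/(x+s) = 5/s
Solving: s = 5x/17
ds/dt = 5/17 · dx/dt = 5/17 · 8 = 40/17 ft/s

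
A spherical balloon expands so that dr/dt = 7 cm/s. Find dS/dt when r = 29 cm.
1624π cm²/s

S = 4πr²
dS/dt = dS/dr · dr/dt = 8πr · 7
At r = 29: dS/dt = 1624π cm²/s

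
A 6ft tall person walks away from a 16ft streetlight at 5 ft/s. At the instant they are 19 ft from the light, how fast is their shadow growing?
3 ft/s

By similar triangles: 16/(x+s) = 6/s
Solving: s = 6x/10
ds/dt = 6/10 · dx/dt = 3/5 · 5 = 3 ft/s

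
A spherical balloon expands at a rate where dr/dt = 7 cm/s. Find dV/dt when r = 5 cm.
700π cm³/s

V = (4/3)πr³
dV/dt = dV/dr · dr/dt = 4πr² · 7
At r = 5: dV/dt = 700π cm³/s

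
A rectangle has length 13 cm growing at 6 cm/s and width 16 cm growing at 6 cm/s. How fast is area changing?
174 cm²/s

A = lw
dA/dt = w·dl/dt + l·dw/dt = 16·6 + 13·6 = 174 cm²/s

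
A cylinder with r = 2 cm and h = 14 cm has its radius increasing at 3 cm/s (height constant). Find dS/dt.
108π cm²/s

S = 2πrh + 2πr² (lateral + bases)
dS/dt = (2πh + 4πr)·dr/dt = (2π·14 + 4π·2)·3
= 108π cm²/s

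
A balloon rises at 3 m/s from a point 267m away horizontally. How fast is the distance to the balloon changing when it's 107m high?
321√82738/82738 ≈ 1.116 m/s

z² = 267² + y²
z = √(267² + 107²) = √82738
dz/dt = y/z · dy/dt = 107/√82738 · 3 = 321√82738/82738 ≈ 1.116 m/s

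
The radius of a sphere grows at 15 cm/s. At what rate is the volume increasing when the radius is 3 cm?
540π cm³/s

V = (4/3)πr³
dV/dt = dV/dr · dr/dt = 4πr² · 15
At r = 3: dV/dt = 540π cm³/s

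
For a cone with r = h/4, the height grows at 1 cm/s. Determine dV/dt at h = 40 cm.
100π cm³/s

V = (1/3)π(h/4)²h = πh³/48
dV/dt = πh²/16 · 1
At h = 40: dV/dt = 100π cm³/s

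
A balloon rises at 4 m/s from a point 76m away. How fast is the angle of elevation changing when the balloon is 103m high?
0.018554 rad/s

tan(θ) = y/76
sec²(θ) · dθ/dt = (1/76) · dy/dt
dθ/dt = cos²(θ)/76 · 4 = 76/(76² + 103²) · 4
dθ/dt = 0.018554 rad/s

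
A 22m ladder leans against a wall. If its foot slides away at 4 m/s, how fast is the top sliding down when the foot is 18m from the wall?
9√10/5 ≈ 5.692 m/s

x² + y² = 22²
2x·dx/dt + 2y·dy/dt = 0
dy/dt = -x/y · dx/dt = -18/(4√10) · 4 = -9√10/5 m/s
The top is descending at 9√10/5 ≈ 5.692 m/s.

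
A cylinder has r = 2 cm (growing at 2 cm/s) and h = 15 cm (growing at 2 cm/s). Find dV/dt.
128π cm³/s

V = πr²h
dV/dt = 2πrh·dr/dt + πr²·dh/dt
= 2π(2)(15)(2) + π(2)²(2)
= 128π cm³/s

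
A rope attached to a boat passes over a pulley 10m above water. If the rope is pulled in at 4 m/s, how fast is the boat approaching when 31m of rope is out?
124√861/861 ≈ 4.226 m/s

rope² = x² + 10²
x = √(31² - 10²) = √861
dx/dt = (rope/x) · d(rope)/dt = (31/√861) · (-4) = -124√861/861 m/s
The boat approaches at 124√861/861 ≈ 4.226 m/s.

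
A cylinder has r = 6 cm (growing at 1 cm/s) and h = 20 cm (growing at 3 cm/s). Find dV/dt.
348π cm³/s

V = πr²h
dV/dt = 2πrh·dr/dt + πr²·dh/dt
= 2π(6)(20)(1) + π(6)²(3)
= 348π cm³/s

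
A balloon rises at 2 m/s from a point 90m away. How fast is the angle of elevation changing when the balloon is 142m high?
0.006369 rad/s

tan(θ) = y/90
sec²(θ) · dθ/dt = (1/90) · dy/dt
dθ/dt = cos²(θ)/90 · 2 = 90/(90² + 142²) · 2
dθ/dt = 0.006369 rad/s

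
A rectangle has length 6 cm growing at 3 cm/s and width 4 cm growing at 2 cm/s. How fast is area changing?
24 cm²/s

A = lw
dA/dt = w·dl/dt + l·dw/dt = 4·3 + 6·2 = 24 cm²/s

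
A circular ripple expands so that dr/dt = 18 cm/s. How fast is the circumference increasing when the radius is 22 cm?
36π cm/s

C = 2πr
dC/dt = 2π · dr/dt = 2π · 18 = 36π cm/s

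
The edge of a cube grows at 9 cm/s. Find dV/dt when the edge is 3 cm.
243 cm³/s

V = s³
dV/dt = 3s² · ds/dt = 3·3²·9 = 243 cm³/s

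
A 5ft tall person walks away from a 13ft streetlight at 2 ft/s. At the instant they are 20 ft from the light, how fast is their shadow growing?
5/4 ft/s

By similar triangles: 13/(x+s) = 5/s
Solving: s = 5x/8
ds/dt = 5/8 · dx/dt = 5/8 · 2 = 5/4 ft/s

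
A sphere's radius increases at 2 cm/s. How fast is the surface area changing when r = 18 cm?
288π cm²/s

S = 4πr²
dS/dt = dS/dr · dr/dt = 8πr · 2
At r = 18: dS/dt = 288π cm²/s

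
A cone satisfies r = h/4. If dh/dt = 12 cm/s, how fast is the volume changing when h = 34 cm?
867π cm³/s

V = (1/3)π(h/4)²h = πh³/48
dV/dt = πh²/16 · 12
At h = 34: dV/dt = 867π cm³/s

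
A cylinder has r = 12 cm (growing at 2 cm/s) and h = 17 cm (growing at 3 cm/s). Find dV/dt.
1248π cm³/s

V = πr²h
dV/dt = 2πrh·dr/dt + πr²·dh/dt
= 2π(12)(17)(2) + π(12)²(3)
= 1248π cm³/s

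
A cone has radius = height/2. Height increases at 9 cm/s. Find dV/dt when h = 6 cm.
81π cm³/s

V = (1/3)π(h/2)²h = πh³/12
dV/dt = πh²/4 · 9
At h = 6: dV/dt = 81π cm³/s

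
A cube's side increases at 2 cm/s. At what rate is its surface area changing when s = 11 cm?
264 cm²/s

A = 6s²
dA/dt = 12s · ds/dt = 12·11·2 = 264 cm²/s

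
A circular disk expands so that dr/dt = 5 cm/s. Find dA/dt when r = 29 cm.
290π cm²/s

A = πr²
dA/dt = 2πr · dr/dt = 2π(29)(5) = 290π cm²/s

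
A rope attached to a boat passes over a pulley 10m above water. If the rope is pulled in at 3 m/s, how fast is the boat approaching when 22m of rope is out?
11√6/8 ≈ 3.368 m/s

rope² = x² + 10²
x = √(22² - 10²) = 8√6
dx/dt = (rope/x) · d(rope)/dt = (22/(8√6)) · (-3) = -11√6/8 m/s
The boat approaches at 11√6/8 ≈ 3.368 m/s.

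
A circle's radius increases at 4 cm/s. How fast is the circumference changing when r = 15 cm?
8π cm/s

C = 2πr
dC/dt = 2π · dr/dt = 2π · 4 = 8π cm/s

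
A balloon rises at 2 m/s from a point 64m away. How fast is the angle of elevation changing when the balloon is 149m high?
0.004867 rad/s

tan(θ) = y/64
sec²(θ) · dθ/dt = (1/64) · dy/dt
dθ/dt = cos²(θ)/64 · 2 = 64/(64² + 149²) · 2
dθ/dt = 0.004867 rad/s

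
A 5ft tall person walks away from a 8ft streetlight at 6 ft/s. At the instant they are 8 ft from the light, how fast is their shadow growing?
10 ft/s

By similar triangles: 8/(x+s) = 5/s
Solving: s = 5x/3
ds/dt = 5/3 · dx/dt = 5/3 · 6 = 10 ft/s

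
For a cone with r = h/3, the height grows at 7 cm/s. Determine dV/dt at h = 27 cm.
567π cm³/s

V = (1/3)π(h/3)²h = πh³/27
dV/dt = πh²/9 · 7
At h = 27: dV/dt = 567π cm³/s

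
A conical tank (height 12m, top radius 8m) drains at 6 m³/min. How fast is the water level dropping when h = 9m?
1/(6π) ≈ 0.05305 m/min

r/h = 8/12, so r = (2/3)h
V = (1/3)πr²h = (1/3)π((2/3)h)²h = (4/27)πh³
dV/dh = (4/9)πh²
dh/dt = (dV/dt)/(dV/dh) = -6/((4/9)π·9²) = -1/(6π) m/min
The level is dropping at 1/(6π) ≈ 0.05305 m/min.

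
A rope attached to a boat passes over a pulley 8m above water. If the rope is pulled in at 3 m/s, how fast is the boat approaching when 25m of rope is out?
25√561/187 ≈ 3.167 m/s

rope² = x² + 8²
x = √(25² - 8²) = √561
dx/dt = (rope/x) · d(rope)/dt = (25/√561) · (-3) = -25√561/187 m/s
The boat approaches at 25√561/187 ≈ 3.167 m/s.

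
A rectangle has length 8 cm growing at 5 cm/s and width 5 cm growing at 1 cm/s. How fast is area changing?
33 cm²/s

A = lw
dA/dt = w·dl/dt + l·dw/dt = 5·5 + 8·1 = 33 cm²/s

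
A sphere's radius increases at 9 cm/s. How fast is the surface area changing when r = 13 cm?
936π cm²/s

S = 4πr²
dS/dt = dS/dr · dr/dt = 8πr · 9
At r = 13: dS/dt = 936π cm²/s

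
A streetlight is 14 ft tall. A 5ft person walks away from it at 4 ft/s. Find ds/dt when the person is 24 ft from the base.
20/9 ft/s

By similar triangles: 14/(x+s) = 5/s
Solving: s = 5x/9
ds/dt = 5/9 · dx/dt = 5/9 · 4 = 20/9 ft/s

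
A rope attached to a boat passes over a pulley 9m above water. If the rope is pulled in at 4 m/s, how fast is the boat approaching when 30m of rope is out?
40√91/91 ≈ 4.193 m/s

rope² = x² + 9²
x = √(30² - 9²) = 3√91
dx/dt = (rope/x) · d(rope)/dt = (30/(3√91)) · (-4) = -40√91/91 m/s
The boat approaches at 40√91/91 ≈ 4.193 m/s.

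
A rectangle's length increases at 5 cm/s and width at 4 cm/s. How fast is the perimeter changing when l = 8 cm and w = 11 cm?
18 cm/s

P = 2(l + w)
dP/dt = 2(dl/dt + dw/dt) = 2(5 + 4) = 18 cm/s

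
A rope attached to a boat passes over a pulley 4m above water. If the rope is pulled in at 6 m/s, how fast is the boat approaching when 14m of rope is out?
14√5/5 ≈ 6.261 m/s

rope² = x² + 4²
x = √(14² - 4²) = 6√5
dx/dt = (rope/x) · d(rope)/dt = (14/(6√5)) · (-6) = -14√5/5 m/s
The boat approaches at 14√5/5 ≈ 6.261 m/s.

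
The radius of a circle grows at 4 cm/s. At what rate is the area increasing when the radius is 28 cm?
224π cm²/s

A = πr²
dA/dt = 2πr · dr/dt = 2π(28)(4) = 224π cm²/s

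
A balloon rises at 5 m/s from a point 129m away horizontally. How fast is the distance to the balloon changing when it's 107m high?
107√10/106 ≈ 3.192 m/s

z² = 129² + y²
z = √(129² + 107²) = 53√10
dz/dt = y/z · dy/dt = 107/(53√10) · 5 = 107√10/106 ≈ 3.192 m/s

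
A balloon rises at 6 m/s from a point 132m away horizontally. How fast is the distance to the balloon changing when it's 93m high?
186√2897/2897 ≈ 3.456 m/s

z² = 132² + y²
z = √(132² + 93²) = 3√2897
dz/dt = y/z · dy/dt = 93/(3√2897) · 6 = 186√2897/2897 ≈ 3.456 m/s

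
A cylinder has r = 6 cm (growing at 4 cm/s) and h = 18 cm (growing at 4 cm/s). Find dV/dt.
1008π cm³/s

V = πr²h
dV/dt = 2πrh·dr/dt + πr²·dh/dt
= 2π(6)(18)(4) + π(6)²(4)
= 1008π cm³/s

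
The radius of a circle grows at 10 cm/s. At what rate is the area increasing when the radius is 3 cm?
60π cm²/s

A = πr²
dA/dt = 2πr · dr/dt = 2π(3)(10) = 60π cm²/s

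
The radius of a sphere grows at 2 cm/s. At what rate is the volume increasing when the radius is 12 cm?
1152π cm³/s

V = (4/3)πr³
dV/dt = dV/dr · dr/dt = 4πr² · 2
At r = 12: dV/dt = 1152π cm³/s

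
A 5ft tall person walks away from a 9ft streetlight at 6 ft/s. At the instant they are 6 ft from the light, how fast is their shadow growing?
15/2 ft/s

By similar triangles: 9/(x+s) = 5/s
Solving: s = 5x/4
ds/dt = 5/4 · dx/dt = 5/4 · 6 = 15/2 ft/s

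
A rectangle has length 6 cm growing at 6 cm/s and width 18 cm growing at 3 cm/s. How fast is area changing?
126 cm²/s

A = lw
dA/dt = w·dl/dt + l·dw/dt = 18·6 + 6·3 = 126 cm²/s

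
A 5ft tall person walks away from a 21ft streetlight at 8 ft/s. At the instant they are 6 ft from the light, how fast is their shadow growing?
5/2 ft/s

By similar triangles: 21/(x+s) = 5/s
Solving: s = 5x/16
ds/dt = 5/16 · dx/dt = 5/16 · 8 = 5/2 ft/s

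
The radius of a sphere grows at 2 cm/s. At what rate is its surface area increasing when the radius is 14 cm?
224π cm²/s

S = 4πr²
dS/dt = dS/dr · dr/dt = 8πr · 2
At r = 14: dS/dt = 224π cm²/s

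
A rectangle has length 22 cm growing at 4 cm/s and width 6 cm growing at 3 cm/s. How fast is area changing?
90 cm²/s

A = lw
dA/dt = w·dl/dt + l·dw/dt = 6·4 + 22·3 = 90 cm²/s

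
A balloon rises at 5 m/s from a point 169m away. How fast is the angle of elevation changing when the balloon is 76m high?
0.024609 rad/s

tan(θ) = y/169
sec²(θ) · dθ/dt = (1/169) · dy/dt
dθ/dt = cos²(θ)/169 · 5 = 169/(169² + 76²) · 5
dθ/dt = 0.024609 rad/s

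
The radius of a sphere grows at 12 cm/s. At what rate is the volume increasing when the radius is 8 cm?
3072π cm³/s

V = (4/3)πr³
dV/dt = dV/dr · dr/dt = 4πr² · 12
At r = 8: dV/dt = 3072π cm³/s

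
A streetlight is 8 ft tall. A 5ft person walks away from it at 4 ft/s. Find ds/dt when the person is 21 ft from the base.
20/3 ft/s

By similar triangles: 8/(x+s) = 5/s
Solving: s = 5x/3
ds/dt = 5/3 · dx/dt = 5/3 · 4 = 20/3 ft/s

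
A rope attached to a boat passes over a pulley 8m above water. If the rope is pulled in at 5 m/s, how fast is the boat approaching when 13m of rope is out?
13√105/21 ≈ 6.343 m/s

rope² = x² + 8²
x = √(13² - 8²) = √105
dx/dt = (rope/x) · d(rope)/dt = (13/√105) · (-5) = -13√105/21 m/s
The boat approaches at 13√105/21 ≈ 6.343 m/s.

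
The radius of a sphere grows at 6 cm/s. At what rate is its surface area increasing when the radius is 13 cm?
624π cm²/s

S = 4πr²
dS/dt = dS/dr · dr/dt = 8πr · 6
At r = 13: dS/dt = 624π cm²/s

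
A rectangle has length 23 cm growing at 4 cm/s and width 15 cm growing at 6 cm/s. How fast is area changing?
198 cm²/s

A = lw
dA/dt = w·dl/dt + l·dw/dt = 15·4 + 23·6 = 198 cm²/s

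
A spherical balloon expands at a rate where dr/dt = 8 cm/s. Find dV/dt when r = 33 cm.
34848π cm³/s

V = (4/3)πr³
dV/dt = dV/dr · dr/dt = 4πr² · 8
At r = 33: dV/dt = 34848π cm³/s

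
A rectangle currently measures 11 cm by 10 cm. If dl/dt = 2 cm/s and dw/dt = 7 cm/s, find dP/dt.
18 cm/s

P = 2(l + w)
dP/dt = 2(dl/dt + dw/dt) = 2(2 + 7) = 18 cm/s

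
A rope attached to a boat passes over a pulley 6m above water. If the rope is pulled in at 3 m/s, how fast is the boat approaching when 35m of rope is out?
105√1189/1189 ≈ 3.045 m/s

rope² = x² + 6²
x = √(35² - 6²) = √1189
dx/dt = (rope/x) · d(rope)/dt = (35/√1189) · (-3) = -105√1189/1189 m/s
The boat approaches at 105√1189/1189 ≈ 3.045 m/s.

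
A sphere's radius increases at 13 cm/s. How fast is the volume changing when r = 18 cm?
16848π cm³/s

V = (4/3)πr³
dV/dt = dV/dr · dr/dt = 4πr² · 13
At r = 18: dV/dt = 16848π cm³/s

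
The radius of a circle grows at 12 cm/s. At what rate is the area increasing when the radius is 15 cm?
360π cm²/s

A = πr²
dA/dt = 2πr · dr/dt = 2π(15)(12) = 360π cm²/s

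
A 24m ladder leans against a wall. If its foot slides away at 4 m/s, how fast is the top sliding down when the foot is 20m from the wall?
20√11/11 ≈ 6.03 m/s

x² + y² = 24²
2x·dx/dt + 2y·dy/dt = 0
dy/dt = -x/y · dx/dt = -20/(4√11) · 4 = -20√11/11 m/s
The top is descending at 20√11/11 ≈ 6.03 m/s.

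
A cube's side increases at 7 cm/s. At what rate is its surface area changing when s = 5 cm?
420 cm²/s

A = 6s²
dA/dt = 12s · ds/dt = 12·5·7 = 420 cm²/s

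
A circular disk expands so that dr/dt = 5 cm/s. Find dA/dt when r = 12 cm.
120π cm²/s

A = πr²
dA/dt = 2πr · dr/dt = 2π(12)(5) = 120π cm²/s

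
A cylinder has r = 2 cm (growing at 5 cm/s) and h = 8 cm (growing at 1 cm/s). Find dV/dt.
164π cm³/s

V = πr²h
dV/dt = 2πrh·dr/dt + πr²·dh/dt
= 2π(2)(8)(5) + π(2)²(1)
= 164π cm³/s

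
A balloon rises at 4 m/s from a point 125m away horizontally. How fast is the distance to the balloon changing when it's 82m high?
328√22349/22349 ≈ 2.194 m/s

z² = 125² + y²
z = √(125² + 82²) = √22349
dz/dt = y/z · dy/dt = 82/√22349 · 4 = 328√22349/22349 ≈ 2.194 m/s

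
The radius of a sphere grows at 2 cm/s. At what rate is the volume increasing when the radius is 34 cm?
9248π cm³/s

V = (4/3)πr³
dV/dt = dV/dr · dr/dt = 4πr² · 2
At r = 34: dV/dt = 9248π cm³/s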